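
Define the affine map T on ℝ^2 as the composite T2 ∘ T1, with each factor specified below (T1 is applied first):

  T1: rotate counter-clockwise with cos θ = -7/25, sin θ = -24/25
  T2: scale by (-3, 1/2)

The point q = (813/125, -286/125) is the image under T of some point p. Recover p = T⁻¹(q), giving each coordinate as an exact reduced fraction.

p = (5, -4/5)

T1 = [-7/25 24/25 0; -24/25 -7/25 0; 0 0 1]
T2·T1 = [21/25 -72/25 0; -12/25 -7/50 0; 0 0 1]
det M = -3/2; M⁻¹ = [7/75 -48/25 0; -8/25 -14/25 0; 0 0 1]
M⁻¹ · (813/125, -286/125)ᵀ = (5, -4/5)ᵀ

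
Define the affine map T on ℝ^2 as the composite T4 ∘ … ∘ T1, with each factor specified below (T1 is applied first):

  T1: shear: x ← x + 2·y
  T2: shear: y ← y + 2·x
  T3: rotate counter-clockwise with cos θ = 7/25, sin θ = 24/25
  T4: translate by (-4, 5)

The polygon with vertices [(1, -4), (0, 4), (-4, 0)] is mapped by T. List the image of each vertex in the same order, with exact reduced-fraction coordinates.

image vertices: (283/25, -169/25), (-524/25, 457/25), (64/25, -27/25)

T1 shear: x ← x + 2·y: (1, -4) → (-7, -4); (0, 4) → (8, 4); (-4, 0) → (-4, 0)
T2 shear: y ← y + 2·x: (-7, -4) → (-7, -18); (8, 4) → (8, 20); (-4, 0) → (-4, -8)
T3 rotate counter-clockwise with cos θ = 7/25, sin θ = 24/25: (-7, -18) → (383/25, -294/25); (8, 20) → (-424/25, 332/25); (-4, -8) → (164/25, -152/25)
T4 translate by (-4, 5): (383/25, -294/25) → (283/25, -169/25); (-424/25, 332/25) → (-524/25, 457/25); (164/25, -152/25) → (64/25, -27/25)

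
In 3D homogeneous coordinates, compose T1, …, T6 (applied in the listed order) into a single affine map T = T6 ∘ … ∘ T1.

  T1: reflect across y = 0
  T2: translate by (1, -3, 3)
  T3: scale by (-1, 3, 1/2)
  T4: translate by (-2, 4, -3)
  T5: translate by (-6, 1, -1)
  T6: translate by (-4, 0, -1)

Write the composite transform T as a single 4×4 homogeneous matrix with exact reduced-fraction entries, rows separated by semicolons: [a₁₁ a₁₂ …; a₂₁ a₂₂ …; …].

T1 = [1 0 0 0; 0 -1 0 0; 0 0 1 0; 0 0 0 1]
T2·T1 = [1 0 0 1; 0 -1 0 -3; 0 0 1 3; 0 0 0 1]
T3·…·T1 = [-1 0 0 -1; 0 -3 0 -9; 0 0 1/2 3/2; 0 0 0 1]
T4·…·T1 = [-1 0 0 -3; 0 -3 0 -5; 0 0 1/2 -3/2; 0 0 0 1]
T5·…·T1 = [-1 0 0 -9; 0 -3 0 -4; 0 0 1/2 -5/2; 0 0 0 1]
T6·…·T1 = [-1 0 0 -13; 0 -3 0 -4; 0 0 1/2 -7/2; 0 0 0 1]

T = [-1 0 0 -13; 0 -3 0 -4; 0 0 1/2 -7/2; 0 0 0 1]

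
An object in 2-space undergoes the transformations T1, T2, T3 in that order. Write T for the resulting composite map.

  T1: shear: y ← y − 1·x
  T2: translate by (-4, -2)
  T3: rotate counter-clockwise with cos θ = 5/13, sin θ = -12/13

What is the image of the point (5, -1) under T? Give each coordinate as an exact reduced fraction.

T1 shear: y ← y − 1·x: (5, -1) → (5, -6)
T2 translate by (-4, -2): (5, -6) → (1, -8)
T3 rotate counter-clockwise with cos θ = 5/13, sin θ = -12/13: (1, -8) → (-7, -4)

T(p) = (-7, -4)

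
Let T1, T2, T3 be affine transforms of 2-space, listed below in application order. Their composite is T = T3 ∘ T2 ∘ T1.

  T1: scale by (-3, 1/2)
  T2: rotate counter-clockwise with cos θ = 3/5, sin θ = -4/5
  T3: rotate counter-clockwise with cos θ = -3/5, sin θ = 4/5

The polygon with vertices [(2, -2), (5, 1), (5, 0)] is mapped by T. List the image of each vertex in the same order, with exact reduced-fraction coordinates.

image vertices: (-18/25, -151/25), (-117/25, -713/50), (-21/5, -72/5)

T1 scale by (-3, 1/2): (2, -2) → (-6, -1); (5, 1) → (-15, 1/2); (5, 0) → (-15, 0)
T2 rotate counter-clockwise with cos θ = 3/5, sin θ = -4/5: (-6, -1) → (-22/5, 21/5); (-15, 1/2) → (-43/5, 123/10); (-15, 0) → (-9, 12)
T3 rotate counter-clockwise with cos θ = -3/5, sin θ = 4/5: (-22/5, 21/5) → (-18/25, -151/25); (-43/5, 123/10) → (-117/25, -713/50); (-9, 12) → (-21/5, -72/5)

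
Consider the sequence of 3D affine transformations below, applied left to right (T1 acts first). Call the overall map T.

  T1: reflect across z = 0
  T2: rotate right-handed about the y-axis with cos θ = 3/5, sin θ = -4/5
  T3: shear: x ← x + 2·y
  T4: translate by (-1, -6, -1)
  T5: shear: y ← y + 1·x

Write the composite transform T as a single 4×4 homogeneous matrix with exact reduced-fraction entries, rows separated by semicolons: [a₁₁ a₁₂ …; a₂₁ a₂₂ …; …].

T1 = [1 0 0 0; 0 1 0 0; 0 0 -1 0; 0 0 0 1]
T2·T1 = [3/5 0 4/5 0; 0 1 0 0; 4/5 0 -3/5 0; 0 0 0 1]
T3·…·T1 = [3/5 2 4/5 0; 0 1 0 0; 4/5 0 -3/5 0; 0 0 0 1]
T4·…·T1 = [3/5 2 4/5 -1; 0 1 0 -6; 4/5 0 -3/5 -1; 0 0 0 1]
T5·…·T1 = [3/5 2 4/5 -1; 3/5 3 4/5 -7; 4/5 0 -3/5 -1; 0 0 0 1]

T = [3/5 2 4/5 -1; 3/5 3 4/5 -7; 4/5 0 -3/5 -1; 0 0 0 1]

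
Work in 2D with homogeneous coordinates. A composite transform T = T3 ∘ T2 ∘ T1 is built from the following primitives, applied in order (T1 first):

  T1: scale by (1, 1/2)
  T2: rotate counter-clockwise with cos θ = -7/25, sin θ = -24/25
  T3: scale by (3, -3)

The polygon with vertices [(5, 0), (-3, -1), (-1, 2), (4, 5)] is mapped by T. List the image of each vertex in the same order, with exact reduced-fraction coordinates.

T1 scale by (1, 1/2): (5, 0) → (5, 0); (-3, -1) → (-3, -1/2); (-1, 2) → (-1, 1); (4, 5) → (4, 5/2)
T2 rotate counter-clockwise with cos θ = -7/25, sin θ = -24/25: (5, 0) → (-7/5, -24/5); (-3, -1/2) → (9/25, 151/50); (-1, 1) → (31/25, 17/25); (4, 5/2) → (32/25, -227/50)
T3 scale by (3, -3): (-7/5, -24/5) → (-21/5, 72/5); (9/25, 151/50) → (27/25, -453/50); (31/25, 17/25) → (93/25, -51/25); (32/25, -227/50) → (96/25, 681/50)

image vertices: (-21/5, 72/5), (27/25, -453/50), (93/25, -51/25), (96/25, 681/50)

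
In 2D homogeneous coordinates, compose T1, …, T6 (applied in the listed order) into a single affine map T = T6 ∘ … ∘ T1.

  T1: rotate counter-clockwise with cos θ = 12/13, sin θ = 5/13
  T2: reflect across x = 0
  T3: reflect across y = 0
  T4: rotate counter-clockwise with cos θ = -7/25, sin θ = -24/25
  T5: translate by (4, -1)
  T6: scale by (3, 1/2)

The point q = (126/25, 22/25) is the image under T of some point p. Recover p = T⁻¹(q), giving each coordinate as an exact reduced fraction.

T1 = [12/13 -5/13 0; 5/13 12/13 0; 0 0 1]
T2·T1 = [-12/13 5/13 0; 5/13 12/13 0; 0 0 1]
T3·…·T1 = [-12/13 5/13 0; -5/13 -12/13 0; 0 0 1]
T4·…·T1 = [-36/325 -323/325 0; 323/325 -36/325 0; 0 0 1]
T5·…·T1 = [-36/325 -323/325 4; 323/325 -36/325 -1; 0 0 1]
T6·…·T1 = [-108/325 -969/325 12; 323/650 -18/325 -1/2; 0 0 1]
det M = 3/2; M⁻¹ = [-12/325 646/325 467/325; -323/975 -72/325 1256/325; 0 0 1]
M⁻¹ · (126/25, 22/25)ᵀ = (3, 2)ᵀ

p = (3, 2)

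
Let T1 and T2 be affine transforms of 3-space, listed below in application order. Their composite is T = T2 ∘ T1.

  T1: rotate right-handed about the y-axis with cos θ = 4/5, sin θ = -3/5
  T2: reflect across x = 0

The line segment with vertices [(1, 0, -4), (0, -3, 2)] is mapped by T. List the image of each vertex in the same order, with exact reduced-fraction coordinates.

image vertices: (-16/5, 0, -13/5), (6/5, -3, 8/5)

T1 rotate right-handed about the y-axis with cos θ = 4/5, sin θ = -3/5: (1, 0, -4) → (16/5, 0, -13/5); (0, -3, 2) → (-6/5, -3, 8/5)
T2 reflect across x = 0: (16/5, 0, -13/5) → (-16/5, 0, -13/5); (-6/5, -3, 8/5) → (6/5, -3, 8/5)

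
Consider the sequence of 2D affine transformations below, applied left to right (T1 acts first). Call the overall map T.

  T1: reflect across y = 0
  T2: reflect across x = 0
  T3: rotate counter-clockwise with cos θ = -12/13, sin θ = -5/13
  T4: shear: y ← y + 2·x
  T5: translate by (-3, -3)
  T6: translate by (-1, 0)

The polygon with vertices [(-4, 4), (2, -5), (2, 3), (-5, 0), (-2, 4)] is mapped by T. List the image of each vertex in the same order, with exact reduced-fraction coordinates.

T1 reflect across y = 0: (-4, 4) → (-4, -4); (2, -5) → (2, 5); (2, 3) → (2, -3); (-5, 0) → (-5, 0); (-2, 4) → (-2, -4)
T2 reflect across x = 0: (-4, -4) → (4, -4); (2, 5) → (-2, 5); (2, -3) → (-2, -3); (-5, 0) → (5, 0); (-2, -4) → (2, -4)
T3 rotate counter-clockwise with cos θ = -12/13, sin θ = -5/13: (4, -4) → (-68/13, 28/13); (-2, 5) → (49/13, -50/13); (-2, -3) → (9/13, 46/13); (5, 0) → (-60/13, -25/13); (2, -4) → (-44/13, 38/13)
T4 shear: y ← y + 2·x: (-68/13, 28/13) → (-68/13, -108/13); (49/13, -50/13) → (49/13, 48/13); (9/13, 46/13) → (9/13, 64/13); (-60/13, -25/13) → (-60/13, -145/13); (-44/13, 38/13) → (-44/13, -50/13)
T5 translate by (-3, -3): (-68/13, -108/13) → (-107/13, -147/13); (49/13, 48/13) → (10/13, 9/13); (9/13, 64/13) → (-30/13, 25/13); (-60/13, -145/13) → (-99/13, -184/13); (-44/13, -50/13) → (-83/13, -89/13)
T6 translate by (-1, 0): (-107/13, -147/13) → (-120/13, -147/13); (10/13, 9/13) → (-3/13, 9/13); (-30/13, 25/13) → (-43/13, 25/13); (-99/13, -184/13) → (-112/13, -184/13); (-83/13, -89/13) → (-96/13, -89/13)

image vertices: (-120/13, -147/13), (-3/13, 9/13), (-43/13, 25/13), (-112/13, -184/13), (-96/13, -89/13)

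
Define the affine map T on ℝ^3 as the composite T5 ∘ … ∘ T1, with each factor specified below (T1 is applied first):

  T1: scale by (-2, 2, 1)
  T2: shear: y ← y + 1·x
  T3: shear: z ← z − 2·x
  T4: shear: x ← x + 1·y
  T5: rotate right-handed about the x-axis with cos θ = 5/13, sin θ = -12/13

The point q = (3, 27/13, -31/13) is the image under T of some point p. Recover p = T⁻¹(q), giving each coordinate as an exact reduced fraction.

T1 = [-2 0 0 0; 0 2 0 0; 0 0 1 0; 0 0 0 1]
T2·T1 = [-2 0 0 0; -2 2 0 0; 0 0 1 0; 0 0 0 1]
T3·…·T1 = [-2 0 0 0; -2 2 0 0; 4 0 1 0; 0 0 0 1]
T4·…·T1 = [-4 2 0 0; -2 2 0 0; 4 0 1 0; 0 0 0 1]
T5·…·T1 = [-4 2 0 0; 38/13 10/13 12/13 0; 44/13 -24/13 5/13 0; 0 0 0 1]
det M = -4; M⁻¹ = [-1/2 5/26 -6/13 0; -1/2 5/13 -12/13 0; 2 2/13 29/13 0; 0 0 0 1]
M⁻¹ · (3, 27/13, -31/13)ᵀ = (0, 3/2, 1)ᵀ

p = (0, 3/2, 1)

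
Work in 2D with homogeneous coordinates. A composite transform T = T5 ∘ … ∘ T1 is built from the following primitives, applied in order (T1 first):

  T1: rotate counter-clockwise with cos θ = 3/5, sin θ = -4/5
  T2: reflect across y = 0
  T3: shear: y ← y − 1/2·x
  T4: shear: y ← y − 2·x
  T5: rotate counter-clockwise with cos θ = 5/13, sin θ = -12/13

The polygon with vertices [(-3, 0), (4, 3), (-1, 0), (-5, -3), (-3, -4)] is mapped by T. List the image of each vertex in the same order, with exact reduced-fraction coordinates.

T1 rotate counter-clockwise with cos θ = 3/5, sin θ = -4/5: (-3, 0) → (-9/5, 12/5); (4, 3) → (24/5, -7/5); (-1, 0) → (-3/5, 4/5); (-5, -3) → (-27/5, 11/5); (-3, -4) → (-5, 0)
T2 reflect across y = 0: (-9/5, 12/5) → (-9/5, -12/5); (24/5, -7/5) → (24/5, 7/5); (-3/5, 4/5) → (-3/5, -4/5); (-27/5, 11/5) → (-27/5, -11/5); (-5, 0) → (-5, 0)
T3 shear: y ← y − 1/2·x: (-9/5, -12/5) → (-9/5, -3/2); (24/5, 7/5) → (24/5, -1); (-3/5, -4/5) → (-3/5, -1/2); (-27/5, -11/5) → (-27/5, 1/2); (-5, 0) → (-5, 5/2)
T4 shear: y ← y − 2·x: (-9/5, -3/2) → (-9/5, 21/10); (24/5, -1) → (24/5, -53/5); (-3/5, -1/2) → (-3/5, 7/10); (-27/5, 1/2) → (-27/5, 113/10); (-5, 5/2) → (-5, 25/2)
T5 rotate counter-clockwise with cos θ = 5/13, sin θ = -12/13: (-9/5, 21/10) → (81/65, 321/130); (24/5, -53/5) → (-516/65, -553/65); (-3/5, 7/10) → (27/65, 107/130); (-27/5, 113/10) → (543/65, 1213/130); (-5, 25/2) → (125/13, 245/26)

image vertices: (81/65, 321/130), (-516/65, -553/65), (27/65, 107/130), (543/65, 1213/130), (125/13, 245/26)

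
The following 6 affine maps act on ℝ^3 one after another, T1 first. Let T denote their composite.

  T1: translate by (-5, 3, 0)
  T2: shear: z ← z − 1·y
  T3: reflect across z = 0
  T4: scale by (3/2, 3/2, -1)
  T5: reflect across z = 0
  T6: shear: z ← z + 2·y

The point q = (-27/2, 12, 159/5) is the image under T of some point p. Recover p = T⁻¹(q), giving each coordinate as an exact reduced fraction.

p = (-4, 5, 1/5)

T1 = [1 0 0 -5; 0 1 0 3; 0 0 1 0; 0 0 0 1]
T2·T1 = [1 0 0 -5; 0 1 0 3; 0 -1 1 -3; 0 0 0 1]
T3·…·T1 = [1 0 0 -5; 0 1 0 3; 0 1 -1 3; 0 0 0 1]
T4·…·T1 = [3/2 0 0 -15/2; 0 3/2 0 9/2; 0 -1 1 -3; 0 0 0 1]
T5·…·T1 = [3/2 0 0 -15/2; 0 3/2 0 9/2; 0 1 -1 3; 0 0 0 1]
T6·…·T1 = [3/2 0 0 -15/2; 0 3/2 0 9/2; 0 4 -1 12; 0 0 0 1]
det M = -9/4; M⁻¹ = [2/3 0 0 5; 0 2/3 0 -3; 0 8/3 -1 0; 0 0 0 1]
M⁻¹ · (-27/2, 12, 159/5)ᵀ = (-4, 5, 1/5)ᵀ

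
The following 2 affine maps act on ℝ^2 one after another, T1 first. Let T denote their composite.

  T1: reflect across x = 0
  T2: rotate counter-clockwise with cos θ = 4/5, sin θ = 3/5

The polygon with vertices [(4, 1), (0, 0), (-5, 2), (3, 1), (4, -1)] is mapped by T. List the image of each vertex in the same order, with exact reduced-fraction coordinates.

T1 reflect across x = 0: (4, 1) → (-4, 1); (0, 0) → (0, 0); (-5, 2) → (5, 2); (3, 1) → (-3, 1); (4, -1) → (-4, -1)
T2 rotate counter-clockwise with cos θ = 4/5, sin θ = 3/5: (-4, 1) → (-19/5, -8/5); (0, 0) → (0, 0); (5, 2) → (14/5, 23/5); (-3, 1) → (-3, -1); (-4, -1) → (-13/5, -16/5)

image vertices: (-19/5, -8/5), (0, 0), (14/5, 23/5), (-3, -1), (-13/5, -16/5)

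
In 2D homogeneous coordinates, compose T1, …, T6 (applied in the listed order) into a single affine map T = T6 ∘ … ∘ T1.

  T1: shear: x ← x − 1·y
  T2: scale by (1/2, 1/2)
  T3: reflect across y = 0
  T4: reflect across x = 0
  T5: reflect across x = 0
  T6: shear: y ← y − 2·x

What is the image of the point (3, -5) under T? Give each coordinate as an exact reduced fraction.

T1 shear: x ← x − 1·y: (3, -5) → (8, -5)
T2 scale by (1/2, 1/2): (8, -5) → (4, -5/2)
T3 reflect across y = 0: (4, -5/2) → (4, 5/2)
T4 reflect across x = 0: (4, 5/2) → (-4, 5/2)
T5 reflect across x = 0: (-4, 5/2) → (4, 5/2)
T6 shear: y ← y − 2·x: (4, 5/2) → (4, -11/2)

T(p) = (4, -11/2)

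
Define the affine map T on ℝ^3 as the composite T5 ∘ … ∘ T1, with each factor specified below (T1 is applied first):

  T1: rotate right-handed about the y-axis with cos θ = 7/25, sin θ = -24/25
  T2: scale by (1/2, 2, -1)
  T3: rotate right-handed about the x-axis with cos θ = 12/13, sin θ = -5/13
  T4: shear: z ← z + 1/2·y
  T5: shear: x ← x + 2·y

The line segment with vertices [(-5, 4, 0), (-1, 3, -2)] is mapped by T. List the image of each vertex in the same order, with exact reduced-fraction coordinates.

image vertices: (2309/130, 120/13, 388/65), (8493/650, 398/65, 701/325)

T1 rotate right-handed about the y-axis with cos θ = 7/25, sin θ = -24/25: (-5, 4, 0) → (-7/5, 4, -24/5); (-1, 3, -2) → (41/25, 3, -38/25)
T2 scale by (1/2, 2, -1): (-7/5, 4, -24/5) → (-7/10, 8, 24/5); (41/25, 3, -38/25) → (41/50, 6, 38/25)
T3 rotate right-handed about the x-axis with cos θ = 12/13, sin θ = -5/13: (-7/10, 8, 24/5) → (-7/10, 120/13, 88/65); (41/50, 6, 38/25) → (41/50, 398/65, -294/325)
T4 shear: z ← z + 1/2·y: (-7/10, 120/13, 88/65) → (-7/10, 120/13, 388/65); (41/50, 398/65, -294/325) → (41/50, 398/65, 701/325)
T5 shear: x ← x + 2·y: (-7/10, 120/13, 388/65) → (2309/130, 120/13, 388/65); (41/50, 398/65, 701/325) → (8493/650, 398/65, 701/325)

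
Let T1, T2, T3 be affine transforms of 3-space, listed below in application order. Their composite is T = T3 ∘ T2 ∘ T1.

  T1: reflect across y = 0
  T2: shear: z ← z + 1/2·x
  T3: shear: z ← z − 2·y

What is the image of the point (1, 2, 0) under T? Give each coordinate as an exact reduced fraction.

T1 reflect across y = 0: (1, 2, 0) → (1, -2, 0)
T2 shear: z ← z + 1/2·x: (1, -2, 0) → (1, -2, 1/2)
T3 shear: z ← z − 2·y: (1, -2, 1/2) → (1, -2, 9/2)

T(p) = (1, -2, 9/2)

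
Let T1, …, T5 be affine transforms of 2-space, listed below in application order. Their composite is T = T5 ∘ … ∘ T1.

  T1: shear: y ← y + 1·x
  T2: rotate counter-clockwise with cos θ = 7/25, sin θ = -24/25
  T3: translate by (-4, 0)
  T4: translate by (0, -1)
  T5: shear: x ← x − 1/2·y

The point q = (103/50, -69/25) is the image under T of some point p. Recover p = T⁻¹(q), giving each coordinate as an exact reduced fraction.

T1 = [1 0 0; 1 1 0; 0 0 1]
T2·T1 = [31/25 24/25 0; -17/25 7/25 0; 0 0 1]
T3·…·T1 = [31/25 24/25 -4; -17/25 7/25 0; 0 0 1]
T4·…·T1 = [31/25 24/25 -4; -17/25 7/25 -1; 0 0 1]
T5·…·T1 = [79/50 41/50 -7/2; -17/25 7/25 -1; 0 0 1]
det M = 1; M⁻¹ = [7/25 -41/50 4/25; 17/25 79/50 99/25; 0 0 1]
M⁻¹ · (103/50, -69/25)ᵀ = (3, 1)ᵀ

p = (3, 1)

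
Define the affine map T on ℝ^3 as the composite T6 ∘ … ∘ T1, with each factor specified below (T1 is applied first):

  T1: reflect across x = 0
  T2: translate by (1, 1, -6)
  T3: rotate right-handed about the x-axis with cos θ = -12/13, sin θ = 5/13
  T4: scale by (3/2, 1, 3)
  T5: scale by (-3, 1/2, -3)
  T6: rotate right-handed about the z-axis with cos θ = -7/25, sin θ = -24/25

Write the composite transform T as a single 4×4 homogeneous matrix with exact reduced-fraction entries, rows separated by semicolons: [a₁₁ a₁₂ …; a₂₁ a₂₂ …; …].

T = [-63/50 -144/325 -12/65 1251/650; -108/25 42/325 7/130 1341/325; 0 -45/13 108/13 -693/13; 0 0 0 1]

T1 = [-1 0 0 0; 0 1 0 0; 0 0 1 0; 0 0 0 1]
T2·T1 = [-1 0 0 1; 0 1 0 1; 0 0 1 -6; 0 0 0 1]
T3·…·T1 = [-1 0 0 1; 0 -12/13 -5/13 18/13; 0 5/13 -12/13 77/13; 0 0 0 1]
T4·…·T1 = [-3/2 0 0 3/2; 0 -12/13 -5/13 18/13; 0 15/13 -36/13 231/13; 0 0 0 1]
T5·…·T1 = [9/2 0 0 -9/2; 0 -6/13 -5/26 9/13; 0 -45/13 108/13 -693/13; 0 0 0 1]
T6·…·T1 = [-63/50 -144/325 -12/65 1251/650; -108/25 42/325 7/130 1341/325; 0 -45/13 108/13 -693/13; 0 0 0 1]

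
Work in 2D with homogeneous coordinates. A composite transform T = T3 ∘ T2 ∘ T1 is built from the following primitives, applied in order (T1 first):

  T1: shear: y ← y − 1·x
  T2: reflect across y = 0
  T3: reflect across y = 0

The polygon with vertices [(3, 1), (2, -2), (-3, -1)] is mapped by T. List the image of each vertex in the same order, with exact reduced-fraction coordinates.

T1 shear: y ← y − 1·x: (3, 1) → (3, -2); (2, -2) → (2, -4); (-3, -1) → (-3, 2)
T2 reflect across y = 0: (3, -2) → (3, 2); (2, -4) → (2, 4); (-3, 2) → (-3, -2)
T3 reflect across y = 0: (3, 2) → (3, -2); (2, 4) → (2, -4); (-3, -2) → (-3, 2)

image vertices: (3, -2), (2, -4), (-3, 2)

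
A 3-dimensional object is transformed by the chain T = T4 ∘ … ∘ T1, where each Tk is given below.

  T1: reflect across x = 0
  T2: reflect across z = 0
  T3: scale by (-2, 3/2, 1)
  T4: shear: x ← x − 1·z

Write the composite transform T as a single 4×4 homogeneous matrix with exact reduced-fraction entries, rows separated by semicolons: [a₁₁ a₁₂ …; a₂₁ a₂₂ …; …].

T = [2 0 1 0; 0 3/2 0 0; 0 0 -1 0; 0 0 0 1]

T1 = [-1 0 0 0; 0 1 0 0; 0 0 1 0; 0 0 0 1]
T2·T1 = [-1 0 0 0; 0 1 0 0; 0 0 -1 0; 0 0 0 1]
T3·…·T1 = [2 0 0 0; 0 3/2 0 0; 0 0 -1 0; 0 0 0 1]
T4·…·T1 = [2 0 1 0; 0 3/2 0 0; 0 0 -1 0; 0 0 0 1]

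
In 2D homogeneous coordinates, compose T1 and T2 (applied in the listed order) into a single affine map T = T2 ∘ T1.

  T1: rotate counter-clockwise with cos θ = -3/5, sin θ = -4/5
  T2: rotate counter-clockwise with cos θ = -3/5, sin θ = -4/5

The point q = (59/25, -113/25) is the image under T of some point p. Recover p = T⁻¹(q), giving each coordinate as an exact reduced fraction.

p = (-5, -1)

T1 = [-3/5 4/5 0; -4/5 -3/5 0; 0 0 1]
T2·T1 = [-7/25 -24/25 0; 24/25 -7/25 0; 0 0 1]
det M = 1; M⁻¹ = [-7/25 24/25 0; -24/25 -7/25 0; 0 0 1]
M⁻¹ · (59/25, -113/25)ᵀ = (-5, -1)ᵀ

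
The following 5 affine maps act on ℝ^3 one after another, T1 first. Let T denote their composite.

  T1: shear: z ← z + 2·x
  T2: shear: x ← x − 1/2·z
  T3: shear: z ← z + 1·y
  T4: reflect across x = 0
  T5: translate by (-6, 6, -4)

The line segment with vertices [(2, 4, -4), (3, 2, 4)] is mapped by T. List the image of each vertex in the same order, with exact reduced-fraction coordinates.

image vertices: (-8, 10, 0), (-4, 8, 8)

T1 shear: z ← z + 2·x: (2, 4, -4) → (2, 4, 0); (3, 2, 4) → (3, 2, 10)
T2 shear: x ← x − 1/2·z: (2, 4, 0) → (2, 4, 0); (3, 2, 10) → (-2, 2, 10)
T3 shear: z ← z + 1·y: (2, 4, 0) → (2, 4, 4); (-2, 2, 10) → (-2, 2, 12)
T4 reflect across x = 0: (2, 4, 4) → (-2, 4, 4); (-2, 2, 12) → (2, 2, 12)
T5 translate by (-6, 6, -4): (-2, 4, 4) → (-8, 10, 0); (2, 2, 12) → (-4, 8, 8)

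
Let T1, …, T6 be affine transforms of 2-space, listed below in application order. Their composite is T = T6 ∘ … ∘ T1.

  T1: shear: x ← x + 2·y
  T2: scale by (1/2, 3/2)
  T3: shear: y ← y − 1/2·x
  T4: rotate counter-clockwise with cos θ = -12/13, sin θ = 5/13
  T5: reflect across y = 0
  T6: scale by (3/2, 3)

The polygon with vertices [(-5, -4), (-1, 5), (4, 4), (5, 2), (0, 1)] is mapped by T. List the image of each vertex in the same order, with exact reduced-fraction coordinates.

image vertices: (1101/104, -3/26), (-963/104, 243/26), (-261/26, 18/13), (-693/104, -81/26), (-51/26, 21/13)

T1 shear: x ← x + 2·y: (-5, -4) → (-13, -4); (-1, 5) → (9, 5); (4, 4) → (12, 4); (5, 2) → (9, 2); (0, 1) → (2, 1)
T2 scale by (1/2, 3/2): (-13, -4) → (-13/2, -6); (9, 5) → (9/2, 15/2); (12, 4) → (6, 6); (9, 2) → (9/2, 3); (2, 1) → (1, 3/2)
T3 shear: y ← y − 1/2·x: (-13/2, -6) → (-13/2, -11/4); (9/2, 15/2) → (9/2, 21/4); (6, 6) → (6, 3); (9/2, 3) → (9/2, 3/4); (1, 3/2) → (1, 1)
T4 rotate counter-clockwise with cos θ = -12/13, sin θ = 5/13: (-13/2, -11/4) → (367/52, 1/26); (9/2, 21/4) → (-321/52, -81/26); (6, 3) → (-87/13, -6/13); (9/2, 3/4) → (-231/52, 27/26); (1, 1) → (-17/13, -7/13)
T5 reflect across y = 0: (367/52, 1/26) → (367/52, -1/26); (-321/52, -81/26) → (-321/52, 81/26); (-87/13, -6/13) → (-87/13, 6/13); (-231/52, 27/26) → (-231/52, -27/26); (-17/13, -7/13) → (-17/13, 7/13)
T6 scale by (3/2, 3): (367/52, -1/26) → (1101/104, -3/26); (-321/52, 81/26) → (-963/104, 243/26); (-87/13, 6/13) → (-261/26, 18/13); (-231/52, -27/26) → (-693/104, -81/26); (-17/13, 7/13) → (-51/26, 21/13)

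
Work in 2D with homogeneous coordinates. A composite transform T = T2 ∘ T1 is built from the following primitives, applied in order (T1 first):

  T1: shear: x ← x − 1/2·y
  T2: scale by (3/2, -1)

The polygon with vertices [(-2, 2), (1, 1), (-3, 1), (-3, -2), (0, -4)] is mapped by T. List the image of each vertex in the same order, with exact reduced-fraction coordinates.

T1 shear: x ← x − 1/2·y: (-2, 2) → (-3, 2); (1, 1) → (1/2, 1); (-3, 1) → (-7/2, 1); (-3, -2) → (-2, -2); (0, -4) → (2, -4)
T2 scale by (3/2, -1): (-3, 2) → (-9/2, -2); (1/2, 1) → (3/4, -1); (-7/2, 1) → (-21/4, -1); (-2, -2) → (-3, 2); (2, -4) → (3, 4)

image vertices: (-9/2, -2), (3/4, -1), (-21/4, -1), (-3, 2), (3, 4)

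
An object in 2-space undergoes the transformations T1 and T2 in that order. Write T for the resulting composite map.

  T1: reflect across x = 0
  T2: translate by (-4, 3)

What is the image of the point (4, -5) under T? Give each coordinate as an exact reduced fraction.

T1 reflect across x = 0: (4, -5) → (-4, -5)
T2 translate by (-4, 3): (-4, -5) → (-8, -2)

T(p) = (-8, -2)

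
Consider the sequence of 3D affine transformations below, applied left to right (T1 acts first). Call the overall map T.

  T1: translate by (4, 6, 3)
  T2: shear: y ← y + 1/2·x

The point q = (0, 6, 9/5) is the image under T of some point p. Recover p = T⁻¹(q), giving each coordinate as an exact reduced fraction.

T1 = [1 0 0 4; 0 1 0 6; 0 0 1 3; 0 0 0 1]
T2·T1 = [1 0 0 4; 1/2 1 0 8; 0 0 1 3; 0 0 0 1]
det M = 1; M⁻¹ = [1 0 0 -4; -1/2 1 0 -6; 0 0 1 -3; 0 0 0 1]
M⁻¹ · (0, 6, 9/5)ᵀ = (-4, 0, -6/5)ᵀ

p = (-4, 0, -6/5)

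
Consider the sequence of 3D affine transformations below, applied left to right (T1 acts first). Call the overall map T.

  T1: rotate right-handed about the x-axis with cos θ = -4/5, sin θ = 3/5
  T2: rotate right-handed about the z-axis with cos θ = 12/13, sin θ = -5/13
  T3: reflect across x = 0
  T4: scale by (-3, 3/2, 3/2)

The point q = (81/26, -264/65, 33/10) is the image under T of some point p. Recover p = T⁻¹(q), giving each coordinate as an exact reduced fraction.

p = (2, 3, -1/2)

T1 = [1 0 0 0; 0 -4/5 -3/5 0; 0 3/5 -4/5 0; 0 0 0 1]
T2·T1 = [12/13 -4/13 -3/13 0; -5/13 -48/65 -36/65 0; 0 3/5 -4/5 0; 0 0 0 1]
T3·…·T1 = [-12/13 4/13 3/13 0; -5/13 -48/65 -36/65 0; 0 3/5 -4/5 0; 0 0 0 1]
T4·…·T1 = [36/13 -12/13 -9/13 0; -15/26 -72/65 -54/65 0; 0 9/10 -6/5 0; 0 0 0 1]
det M = 27/4; M⁻¹ = [4/13 -10/39 0 0; -4/39 -32/65 2/5 0; -1/13 -24/65 -8/15 0; 0 0 0 1]
M⁻¹ · (81/26, -264/65, 33/10)ᵀ = (2, 3, -1/2)ᵀ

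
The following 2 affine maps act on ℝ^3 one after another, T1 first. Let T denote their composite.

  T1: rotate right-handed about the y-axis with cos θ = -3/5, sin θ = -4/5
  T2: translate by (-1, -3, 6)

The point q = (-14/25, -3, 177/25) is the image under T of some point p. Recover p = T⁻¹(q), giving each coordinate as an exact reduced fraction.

p = (3/5, 0, -1)

T1 = [-3/5 0 -4/5 0; 0 1 0 0; 4/5 0 -3/5 0; 0 0 0 1]
T2·T1 = [-3/5 0 -4/5 -1; 0 1 0 -3; 4/5 0 -3/5 6; 0 0 0 1]
det M = 1; M⁻¹ = [-3/5 0 4/5 -27/5; 0 1 0 3; -4/5 0 -3/5 14/5; 0 0 0 1]
M⁻¹ · (-14/25, -3, 177/25)ᵀ = (3/5, 0, -1)ᵀ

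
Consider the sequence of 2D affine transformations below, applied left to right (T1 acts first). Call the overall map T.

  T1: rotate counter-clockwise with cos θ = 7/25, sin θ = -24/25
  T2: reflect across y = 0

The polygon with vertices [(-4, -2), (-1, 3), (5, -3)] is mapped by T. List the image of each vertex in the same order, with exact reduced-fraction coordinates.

image vertices: (-76/25, -82/25), (13/5, -9/5), (-37/25, 141/25)

T1 rotate counter-clockwise with cos θ = 7/25, sin θ = -24/25: (-4, -2) → (-76/25, 82/25); (-1, 3) → (13/5, 9/5); (5, -3) → (-37/25, -141/25)
T2 reflect across y = 0: (-76/25, 82/25) → (-76/25, -82/25); (13/5, 9/5) → (13/5, -9/5); (-37/25, -141/25) → (-37/25, 141/25)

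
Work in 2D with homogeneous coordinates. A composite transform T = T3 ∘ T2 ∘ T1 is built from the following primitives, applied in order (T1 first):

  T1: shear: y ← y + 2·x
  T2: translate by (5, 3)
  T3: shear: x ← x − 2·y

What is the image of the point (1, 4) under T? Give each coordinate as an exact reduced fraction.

T(p) = (-12, 9)

T1 shear: y ← y + 2·x: (1, 4) → (1, 6)
T2 translate by (5, 3): (1, 6) → (6, 9)
T3 shear: x ← x − 2·y: (6, 9) → (-12, 9)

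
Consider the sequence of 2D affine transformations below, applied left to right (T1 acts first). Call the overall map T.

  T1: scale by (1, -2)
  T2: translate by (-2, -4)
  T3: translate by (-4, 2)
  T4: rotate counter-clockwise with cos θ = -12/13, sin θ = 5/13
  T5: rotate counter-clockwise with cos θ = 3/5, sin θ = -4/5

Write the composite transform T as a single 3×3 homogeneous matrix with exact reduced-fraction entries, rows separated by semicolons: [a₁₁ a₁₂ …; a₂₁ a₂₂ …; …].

T1 = [1 0 0; 0 -2 0; 0 0 1]
T2·T1 = [1 0 -2; 0 -2 -4; 0 0 1]
T3·…·T1 = [1 0 -6; 0 -2 -2; 0 0 1]
T4·…·T1 = [-12/13 10/13 82/13; 5/13 24/13 -6/13; 0 0 1]
T5·…·T1 = [-16/65 126/65 222/65; 63/65 32/65 -346/65; 0 0 1]

T = [-16/65 126/65 222/65; 63/65 32/65 -346/65; 0 0 1]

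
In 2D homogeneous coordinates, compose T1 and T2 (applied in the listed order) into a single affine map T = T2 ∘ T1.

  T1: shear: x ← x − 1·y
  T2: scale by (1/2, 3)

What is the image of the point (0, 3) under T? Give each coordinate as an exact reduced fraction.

T1 shear: x ← x − 1·y: (0, 3) → (-3, 3)
T2 scale by (1/2, 3): (-3, 3) → (-3/2, 9)

T(p) = (-3/2, 9)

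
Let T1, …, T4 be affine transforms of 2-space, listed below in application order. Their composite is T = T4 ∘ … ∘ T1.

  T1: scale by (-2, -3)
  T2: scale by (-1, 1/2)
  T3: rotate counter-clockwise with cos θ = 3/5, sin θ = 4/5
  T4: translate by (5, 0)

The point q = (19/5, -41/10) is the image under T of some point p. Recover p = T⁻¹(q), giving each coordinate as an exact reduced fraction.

p = (-2, 1)

T1 = [-2 0 0; 0 -3 0; 0 0 1]
T2·T1 = [2 0 0; 0 -3/2 0; 0 0 1]
T3·…·T1 = [6/5 6/5 0; 8/5 -9/10 0; 0 0 1]
T4·…·T1 = [6/5 6/5 5; 8/5 -9/10 0; 0 0 1]
det M = -3; M⁻¹ = [3/10 2/5 -3/2; 8/15 -2/5 -8/3; 0 0 1]
M⁻¹ · (19/5, -41/10)ᵀ = (-2, 1)ᵀ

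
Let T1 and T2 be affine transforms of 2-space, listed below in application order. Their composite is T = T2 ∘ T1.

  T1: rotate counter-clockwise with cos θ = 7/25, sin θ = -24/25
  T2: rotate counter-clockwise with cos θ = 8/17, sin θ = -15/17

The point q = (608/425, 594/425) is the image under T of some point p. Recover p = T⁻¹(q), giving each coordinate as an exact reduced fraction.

T1 = [7/25 24/25 0; -24/25 7/25 0; 0 0 1]
T2·T1 = [-304/425 297/425 0; -297/425 -304/425 0; 0 0 1]
det M = 1; M⁻¹ = [-304/425 -297/425 0; 297/425 -304/425 0; 0 0 1]
M⁻¹ · (608/425, 594/425)ᵀ = (-2, 0)ᵀ

p = (-2, 0)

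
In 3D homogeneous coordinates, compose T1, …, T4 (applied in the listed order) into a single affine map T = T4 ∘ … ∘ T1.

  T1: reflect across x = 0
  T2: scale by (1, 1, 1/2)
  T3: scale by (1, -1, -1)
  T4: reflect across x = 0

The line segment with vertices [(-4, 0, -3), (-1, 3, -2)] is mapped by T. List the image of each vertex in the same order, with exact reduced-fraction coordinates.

image vertices: (-4, 0, 3/2), (-1, -3, 1)

T1 reflect across x = 0: (-4, 0, -3) → (4, 0, -3); (-1, 3, -2) → (1, 3, -2)
T2 scale by (1, 1, 1/2): (4, 0, -3) → (4, 0, -3/2); (1, 3, -2) → (1, 3, -1)
T3 scale by (1, -1, -1): (4, 0, -3/2) → (4, 0, 3/2); (1, 3, -1) → (1, -3, 1)
T4 reflect across x = 0: (4, 0, 3/2) → (-4, 0, 3/2); (1, -3, 1) → (-1, -3, 1)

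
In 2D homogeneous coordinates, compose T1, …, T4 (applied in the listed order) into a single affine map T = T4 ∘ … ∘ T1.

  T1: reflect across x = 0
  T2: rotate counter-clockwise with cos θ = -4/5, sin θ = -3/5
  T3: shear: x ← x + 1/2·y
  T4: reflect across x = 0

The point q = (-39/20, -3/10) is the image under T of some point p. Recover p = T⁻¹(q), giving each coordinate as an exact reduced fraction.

p = (3/2, 3/2)

T1 = [-1 0 0; 0 1 0; 0 0 1]
T2·T1 = [4/5 3/5 0; 3/5 -4/5 0; 0 0 1]
T3·…·T1 = [11/10 1/5 0; 3/5 -4/5 0; 0 0 1]
T4·…·T1 = [-11/10 -1/5 0; 3/5 -4/5 0; 0 0 1]
det M = 1; M⁻¹ = [-4/5 1/5 0; -3/5 -11/10 0; 0 0 1]
M⁻¹ · (-39/20, -3/10)ᵀ = (3/2, 3/2)ᵀ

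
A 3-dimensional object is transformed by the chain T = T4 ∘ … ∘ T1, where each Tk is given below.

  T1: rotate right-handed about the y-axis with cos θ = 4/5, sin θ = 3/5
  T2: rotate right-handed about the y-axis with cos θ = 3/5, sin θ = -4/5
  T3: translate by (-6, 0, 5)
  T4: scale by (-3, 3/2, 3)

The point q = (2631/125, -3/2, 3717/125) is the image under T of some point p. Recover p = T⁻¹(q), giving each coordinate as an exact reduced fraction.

T1 = [4/5 0 3/5 0; 0 1 0 0; -3/5 0 4/5 0; 0 0 0 1]
T2·T1 = [24/25 0 -7/25 0; 0 1 0 0; 7/25 0 24/25 0; 0 0 0 1]
T3·…·T1 = [24/25 0 -7/25 -6; 0 1 0 0; 7/25 0 24/25 5; 0 0 0 1]
T4·…·T1 = [-72/25 0 21/25 18; 0 3/2 0 0; 21/25 0 72/25 15; 0 0 0 1]
det M = -27/2; M⁻¹ = [-8/25 0 7/75 109/25; 0 2/3 0 0; 7/75 0 8/25 -162/25; 0 0 0 1]
M⁻¹ · (2631/125, -3/2, 3717/125)ᵀ = (2/5, -1, 5)ᵀ

p = (2/5, -1, 5)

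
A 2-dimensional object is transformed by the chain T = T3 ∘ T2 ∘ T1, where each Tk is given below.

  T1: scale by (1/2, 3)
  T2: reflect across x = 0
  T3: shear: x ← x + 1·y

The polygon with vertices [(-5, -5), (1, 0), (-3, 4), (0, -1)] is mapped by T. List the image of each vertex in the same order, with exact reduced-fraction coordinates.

image vertices: (-25/2, -15), (-1/2, 0), (27/2, 12), (-3, -3)

T1 scale by (1/2, 3): (-5, -5) → (-5/2, -15); (1, 0) → (1/2, 0); (-3, 4) → (-3/2, 12); (0, -1) → (0, -3)
T2 reflect across x = 0: (-5/2, -15) → (5/2, -15); (1/2, 0) → (-1/2, 0); (-3/2, 12) → (3/2, 12); (0, -3) → (0, -3)
T3 shear: x ← x + 1·y: (5/2, -15) → (-25/2, -15); (-1/2, 0) → (-1/2, 0); (3/2, 12) → (27/2, 12); (0, -3) → (-3, -3)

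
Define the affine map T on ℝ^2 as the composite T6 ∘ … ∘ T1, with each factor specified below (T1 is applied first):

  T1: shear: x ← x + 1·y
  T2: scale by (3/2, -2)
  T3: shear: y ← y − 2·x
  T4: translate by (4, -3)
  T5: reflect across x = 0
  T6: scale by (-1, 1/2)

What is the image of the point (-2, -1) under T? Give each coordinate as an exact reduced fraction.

T1 shear: x ← x + 1·y: (-2, -1) → (-3, -1)
T2 scale by (3/2, -2): (-3, -1) → (-9/2, 2)
T3 shear: y ← y − 2·x: (-9/2, 2) → (-9/2, 11)
T4 translate by (4, -3): (-9/2, 11) → (-1/2, 8)
T5 reflect across x = 0: (-1/2, 8) → (1/2, 8)
T6 scale by (-1, 1/2): (1/2, 8) → (-1/2, 4)

T(p) = (-1/2, 4)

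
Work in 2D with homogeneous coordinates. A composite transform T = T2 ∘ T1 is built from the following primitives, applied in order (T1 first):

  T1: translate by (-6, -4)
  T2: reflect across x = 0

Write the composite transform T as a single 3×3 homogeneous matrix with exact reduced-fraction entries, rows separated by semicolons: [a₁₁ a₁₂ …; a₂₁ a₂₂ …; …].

T = [-1 0 6; 0 1 -4; 0 0 1]

T1 = [1 0 -6; 0 1 -4; 0 0 1]
T2·T1 = [-1 0 6; 0 1 -4; 0 0 1]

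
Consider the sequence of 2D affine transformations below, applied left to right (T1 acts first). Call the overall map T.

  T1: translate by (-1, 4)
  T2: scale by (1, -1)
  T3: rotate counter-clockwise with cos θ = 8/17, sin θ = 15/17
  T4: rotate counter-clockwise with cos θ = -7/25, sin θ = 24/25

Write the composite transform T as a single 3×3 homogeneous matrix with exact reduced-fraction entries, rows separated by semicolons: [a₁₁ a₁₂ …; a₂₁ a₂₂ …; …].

T1 = [1 0 -1; 0 1 4; 0 0 1]
T2·T1 = [1 0 -1; 0 -1 -4; 0 0 1]
T3·…·T1 = [8/17 15/17 52/17; 15/17 -8/17 -47/17; 0 0 1]
T4·…·T1 = [-416/425 87/425 764/425; 87/425 416/425 1577/425; 0 0 1]

T = [-416/425 87/425 764/425; 87/425 416/425 1577/425; 0 0 1]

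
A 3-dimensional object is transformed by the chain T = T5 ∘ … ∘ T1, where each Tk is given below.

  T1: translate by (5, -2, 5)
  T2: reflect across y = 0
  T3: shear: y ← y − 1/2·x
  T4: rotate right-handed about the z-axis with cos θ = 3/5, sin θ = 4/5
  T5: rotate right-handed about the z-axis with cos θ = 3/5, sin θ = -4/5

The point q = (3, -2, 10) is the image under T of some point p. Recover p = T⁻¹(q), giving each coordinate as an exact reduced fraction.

p = (-2, 5/2, 5)

T1 = [1 0 0 5; 0 1 0 -2; 0 0 1 5; 0 0 0 1]
T2·T1 = [1 0 0 5; 0 -1 0 2; 0 0 1 5; 0 0 0 1]
T3·…·T1 = [1 0 0 5; -1/2 -1 0 -1/2; 0 0 1 5; 0 0 0 1]
T4·…·T1 = [1 4/5 0 17/5; 1/2 -3/5 0 37/10; 0 0 1 5; 0 0 0 1]
T5·…·T1 = [1 0 0 5; -1/2 -1 0 -1/2; 0 0 1 5; 0 0 0 1]
det M = -1; M⁻¹ = [1 0 0 -5; -1/2 -1 0 2; 0 0 1 -5; 0 0 0 1]
M⁻¹ · (3, -2, 10)ᵀ = (-2, 5/2, 5)ᵀ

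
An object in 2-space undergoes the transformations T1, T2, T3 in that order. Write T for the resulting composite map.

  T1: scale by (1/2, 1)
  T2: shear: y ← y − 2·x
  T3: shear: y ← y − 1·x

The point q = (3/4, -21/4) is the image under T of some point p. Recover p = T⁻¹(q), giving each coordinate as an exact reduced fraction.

p = (3/2, -3)

T1 = [1/2 0 0; 0 1 0; 0 0 1]
T2·T1 = [1/2 0 0; -1 1 0; 0 0 1]
T3·…·T1 = [1/2 0 0; -3/2 1 0; 0 0 1]
det M = 1/2; M⁻¹ = [2 0 0; 3 1 0; 0 0 1]
M⁻¹ · (3/4, -21/4)ᵀ = (3/2, -3)ᵀ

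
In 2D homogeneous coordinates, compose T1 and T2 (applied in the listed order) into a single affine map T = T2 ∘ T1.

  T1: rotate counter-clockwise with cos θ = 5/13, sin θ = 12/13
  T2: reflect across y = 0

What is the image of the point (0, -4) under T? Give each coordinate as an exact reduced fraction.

T1 rotate counter-clockwise with cos θ = 5/13, sin θ = 12/13: (0, -4) → (48/13, -20/13)
T2 reflect across y = 0: (48/13, -20/13) → (48/13, 20/13)

T(p) = (48/13, 20/13)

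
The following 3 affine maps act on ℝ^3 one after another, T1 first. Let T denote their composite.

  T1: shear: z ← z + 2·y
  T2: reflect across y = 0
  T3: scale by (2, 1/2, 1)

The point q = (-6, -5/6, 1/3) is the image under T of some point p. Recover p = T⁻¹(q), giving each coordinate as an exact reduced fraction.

p = (-3, 5/3, -3)

T1 = [1 0 0 0; 0 1 0 0; 0 2 1 0; 0 0 0 1]
T2·T1 = [1 0 0 0; 0 -1 0 0; 0 2 1 0; 0 0 0 1]
T3·…·T1 = [2 0 0 0; 0 -1/2 0 0; 0 2 1 0; 0 0 0 1]
det M = -1; M⁻¹ = [1/2 0 0 0; 0 -2 0 0; 0 4 1 0; 0 0 0 1]
M⁻¹ · (-6, -5/6, 1/3)ᵀ = (-3, 5/3, -3)ᵀ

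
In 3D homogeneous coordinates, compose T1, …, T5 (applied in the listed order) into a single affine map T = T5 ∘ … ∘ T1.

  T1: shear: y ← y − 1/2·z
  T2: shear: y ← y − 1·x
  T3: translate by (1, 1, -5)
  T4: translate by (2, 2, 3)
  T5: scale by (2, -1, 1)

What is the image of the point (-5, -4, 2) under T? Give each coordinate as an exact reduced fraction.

T(p) = (-4, -3, 0)

T1 shear: y ← y − 1/2·z: (-5, -4, 2) → (-5, -5, 2)
T2 shear: y ← y − 1·x: (-5, -5, 2) → (-5, 0, 2)
T3 translate by (1, 1, -5): (-5, 0, 2) → (-4, 1, -3)
T4 translate by (2, 2, 3): (-4, 1, -3) → (-2, 3, 0)
T5 scale by (2, -1, 1): (-2, 3, 0) → (-4, -3, 0)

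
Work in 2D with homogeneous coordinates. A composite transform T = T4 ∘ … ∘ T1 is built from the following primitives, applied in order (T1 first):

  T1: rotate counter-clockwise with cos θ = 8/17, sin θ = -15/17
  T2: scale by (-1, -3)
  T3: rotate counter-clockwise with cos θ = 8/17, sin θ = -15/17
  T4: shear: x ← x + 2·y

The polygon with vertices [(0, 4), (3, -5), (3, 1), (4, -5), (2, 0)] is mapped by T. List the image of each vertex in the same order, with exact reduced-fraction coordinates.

image vertices: (-1656/289, 132/289), (399/17, 75/17), (4299/289, 1473/289), (8354/289, 1755/289), (3142/289, 960/289)

T1 rotate counter-clockwise with cos θ = 8/17, sin θ = -15/17: (0, 4) → (60/17, 32/17); (3, -5) → (-3, -5); (3, 1) → (39/17, -37/17); (4, -5) → (-43/17, -100/17); (2, 0) → (16/17, -30/17)
T2 scale by (-1, -3): (60/17, 32/17) → (-60/17, -96/17); (-3, -5) → (3, 15); (39/17, -37/17) → (-39/17, 111/17); (-43/17, -100/17) → (43/17, 300/17); (16/17, -30/17) → (-16/17, 90/17)
T3 rotate counter-clockwise with cos θ = 8/17, sin θ = -15/17: (-60/17, -96/17) → (-1920/289, 132/289); (3, 15) → (249/17, 75/17); (-39/17, 111/17) → (1353/289, 1473/289); (43/17, 300/17) → (4844/289, 1755/289); (-16/17, 90/17) → (1222/289, 960/289)
T4 shear: x ← x + 2·y: (-1920/289, 132/289) → (-1656/289, 132/289); (249/17, 75/17) → (399/17, 75/17); (1353/289, 1473/289) → (4299/289, 1473/289); (4844/289, 1755/289) → (8354/289, 1755/289); (1222/289, 960/289) → (3142/289, 960/289)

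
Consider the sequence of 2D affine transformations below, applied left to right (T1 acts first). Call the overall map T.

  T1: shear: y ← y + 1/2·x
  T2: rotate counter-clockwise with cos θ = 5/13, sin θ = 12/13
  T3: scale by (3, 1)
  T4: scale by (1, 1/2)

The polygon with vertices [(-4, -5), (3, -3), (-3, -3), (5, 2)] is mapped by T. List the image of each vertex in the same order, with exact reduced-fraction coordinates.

image vertices: (192/13, -83/26), (99/13, 57/52), (9, -9/4), (-87/13, 165/52)

T1 shear: y ← y + 1/2·x: (-4, -5) → (-4, -7); (3, -3) → (3, -3/2); (-3, -3) → (-3, -9/2); (5, 2) → (5, 9/2)
T2 rotate counter-clockwise with cos θ = 5/13, sin θ = 12/13: (-4, -7) → (64/13, -83/13); (3, -3/2) → (33/13, 57/26); (-3, -9/2) → (3, -9/2); (5, 9/2) → (-29/13, 165/26)
T3 scale by (3, 1): (64/13, -83/13) → (192/13, -83/13); (33/13, 57/26) → (99/13, 57/26); (3, -9/2) → (9, -9/2); (-29/13, 165/26) → (-87/13, 165/26)
T4 scale by (1, 1/2): (192/13, -83/13) → (192/13, -83/26); (99/13, 57/26) → (99/13, 57/52); (9, -9/2) → (9, -9/4); (-87/13, 165/26) → (-87/13, 165/52)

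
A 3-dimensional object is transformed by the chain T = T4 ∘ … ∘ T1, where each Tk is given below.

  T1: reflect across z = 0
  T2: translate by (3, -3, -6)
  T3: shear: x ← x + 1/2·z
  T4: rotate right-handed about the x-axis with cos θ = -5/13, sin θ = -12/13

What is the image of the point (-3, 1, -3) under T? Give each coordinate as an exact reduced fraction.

T(p) = (-3/2, -2, 3)

T1 reflect across z = 0: (-3, 1, -3) → (-3, 1, 3)
T2 translate by (3, -3, -6): (-3, 1, 3) → (0, -2, -3)
T3 shear: x ← x + 1/2·z: (0, -2, -3) → (-3/2, -2, -3)
T4 rotate right-handed about the x-axis with cos θ = -5/13, sin θ = -12/13: (-3/2, -2, -3) → (-3/2, -2, 3)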